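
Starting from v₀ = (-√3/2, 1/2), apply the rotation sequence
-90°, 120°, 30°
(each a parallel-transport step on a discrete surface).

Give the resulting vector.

Total rotation: (-90°) + 120° + 30° = 60°. Final vector: (-0.8660, -0.5000)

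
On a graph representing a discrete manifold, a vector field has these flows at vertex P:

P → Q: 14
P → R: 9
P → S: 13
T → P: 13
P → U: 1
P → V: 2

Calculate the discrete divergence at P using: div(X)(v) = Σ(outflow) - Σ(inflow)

Divergence = sum of outgoing flows = 14 + 9 + 13 + (-13) + 1 + 2 = 26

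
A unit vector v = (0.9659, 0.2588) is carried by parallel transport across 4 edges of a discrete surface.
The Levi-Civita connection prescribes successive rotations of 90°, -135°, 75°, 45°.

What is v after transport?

Total rotation: 90° + (-135°) + 75° + 45° = 75°. Final vector: (0, 1)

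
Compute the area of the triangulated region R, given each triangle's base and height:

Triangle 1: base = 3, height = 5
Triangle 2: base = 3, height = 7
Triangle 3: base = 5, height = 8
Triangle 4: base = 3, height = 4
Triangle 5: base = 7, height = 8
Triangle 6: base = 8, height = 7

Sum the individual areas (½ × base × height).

(1/2)×3×5 + (1/2)×3×7 + (1/2)×5×8 + (1/2)×3×4 + (1/2)×7×8 + (1/2)×8×7 = 100.0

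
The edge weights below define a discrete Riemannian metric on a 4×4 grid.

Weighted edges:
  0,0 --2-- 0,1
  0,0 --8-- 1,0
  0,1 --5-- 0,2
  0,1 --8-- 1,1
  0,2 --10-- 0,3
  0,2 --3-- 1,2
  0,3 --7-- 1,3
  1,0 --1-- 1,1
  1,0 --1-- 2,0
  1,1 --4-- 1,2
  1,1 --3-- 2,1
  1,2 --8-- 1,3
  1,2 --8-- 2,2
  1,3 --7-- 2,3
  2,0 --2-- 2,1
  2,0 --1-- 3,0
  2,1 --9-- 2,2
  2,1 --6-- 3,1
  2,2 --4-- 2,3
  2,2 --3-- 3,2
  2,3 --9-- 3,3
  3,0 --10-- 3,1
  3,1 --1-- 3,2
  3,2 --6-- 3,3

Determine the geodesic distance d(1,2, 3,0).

Shortest path: 1,2 → 1,1 → 1,0 → 2,0 → 3,0, total weight = 7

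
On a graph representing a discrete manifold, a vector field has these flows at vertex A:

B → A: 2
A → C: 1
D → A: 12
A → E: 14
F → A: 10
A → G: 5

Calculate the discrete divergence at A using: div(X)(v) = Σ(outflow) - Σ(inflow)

Divergence = sum of outgoing flows = (-2) + 1 + (-12) + 14 + (-10) + 5 = -4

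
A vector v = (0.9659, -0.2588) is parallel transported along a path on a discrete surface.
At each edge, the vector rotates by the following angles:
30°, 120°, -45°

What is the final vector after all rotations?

Total rotation: 30° + 120° + (-45°) = 105°. Final vector: (0, 1)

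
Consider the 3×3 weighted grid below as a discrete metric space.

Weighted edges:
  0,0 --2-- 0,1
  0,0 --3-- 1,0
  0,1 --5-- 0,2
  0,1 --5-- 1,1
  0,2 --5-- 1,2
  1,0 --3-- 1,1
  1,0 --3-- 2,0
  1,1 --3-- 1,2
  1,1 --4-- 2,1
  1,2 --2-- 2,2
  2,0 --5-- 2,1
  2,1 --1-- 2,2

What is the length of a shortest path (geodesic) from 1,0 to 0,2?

Shortest path: 1,0 → 0,0 → 0,1 → 0,2, total weight = 10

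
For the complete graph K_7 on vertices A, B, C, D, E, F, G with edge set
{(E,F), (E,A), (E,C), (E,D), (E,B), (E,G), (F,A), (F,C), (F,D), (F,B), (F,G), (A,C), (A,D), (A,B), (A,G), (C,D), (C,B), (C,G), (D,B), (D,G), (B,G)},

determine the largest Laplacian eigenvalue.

For the complete graph K_n, L = nI − J (J = all-ones matrix). J has eigenvalues n (once, eigenvector 𝟙) and 0 (multiplicity n−1), so L has eigenvalues 0 (once) and n (multiplicity n−1). Here n = 7: eigenvalue 0 once and 7 with multiplicity 6.
Laplacian eigenvalues: [0.0, 7.0, 7.0, 7.0, 7.0, 7.0, 7.0]. Largest eigenvalue (spectral radius) = 7.0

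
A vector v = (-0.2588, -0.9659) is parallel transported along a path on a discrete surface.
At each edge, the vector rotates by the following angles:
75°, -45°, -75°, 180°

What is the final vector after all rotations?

Total rotation: 75° + (-45°) + (-75°) + 180° = 135°. Final vector: (0.8660, 0.5000)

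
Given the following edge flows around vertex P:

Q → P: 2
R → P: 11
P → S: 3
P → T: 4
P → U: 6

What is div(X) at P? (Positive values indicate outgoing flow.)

Divergence = sum of outgoing flows = (-2) + (-11) + 3 + 4 + 6 = 0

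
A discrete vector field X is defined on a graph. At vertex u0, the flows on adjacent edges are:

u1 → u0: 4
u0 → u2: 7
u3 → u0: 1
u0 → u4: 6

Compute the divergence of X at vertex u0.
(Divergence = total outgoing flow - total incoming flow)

Divergence = sum of outgoing flows = (-4) + 7 + (-1) + 6 = 8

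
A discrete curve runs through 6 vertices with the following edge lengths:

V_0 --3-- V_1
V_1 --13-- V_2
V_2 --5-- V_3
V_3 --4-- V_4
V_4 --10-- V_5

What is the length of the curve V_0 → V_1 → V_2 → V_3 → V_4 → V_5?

Arc length = 3 + 13 + 5 + 4 + 10 = 35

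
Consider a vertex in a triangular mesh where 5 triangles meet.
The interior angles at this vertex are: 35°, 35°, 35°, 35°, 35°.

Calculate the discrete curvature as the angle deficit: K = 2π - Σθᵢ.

Sum of angles = 175°. K = 360° - 175° = 185° = 37π/36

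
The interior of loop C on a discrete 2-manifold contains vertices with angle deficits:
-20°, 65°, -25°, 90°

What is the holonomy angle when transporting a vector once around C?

Holonomy = total enclosed curvature = (-20°) + 65° + (-25°) + 90° = 110°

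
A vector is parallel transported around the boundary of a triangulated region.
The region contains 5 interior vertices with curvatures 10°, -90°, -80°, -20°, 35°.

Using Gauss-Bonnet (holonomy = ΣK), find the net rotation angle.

Holonomy = total enclosed curvature = 10° + (-90°) + (-80°) + (-20°) + 35° = -145°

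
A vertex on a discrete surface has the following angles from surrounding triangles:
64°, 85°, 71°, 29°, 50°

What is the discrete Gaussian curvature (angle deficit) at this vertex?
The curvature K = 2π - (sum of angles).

Sum of angles = 299°. K = 360° - 299° = 61° = 61π/180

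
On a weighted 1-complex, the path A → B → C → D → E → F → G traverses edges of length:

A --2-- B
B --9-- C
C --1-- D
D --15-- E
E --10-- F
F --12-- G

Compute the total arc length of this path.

Arc length = 2 + 9 + 1 + 15 + 10 + 12 = 49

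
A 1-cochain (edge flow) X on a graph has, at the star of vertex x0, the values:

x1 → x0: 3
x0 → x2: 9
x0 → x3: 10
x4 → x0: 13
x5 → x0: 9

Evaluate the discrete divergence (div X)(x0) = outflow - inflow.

Divergence = sum of outgoing flows = (-3) + 9 + 10 + (-13) + (-9) = -6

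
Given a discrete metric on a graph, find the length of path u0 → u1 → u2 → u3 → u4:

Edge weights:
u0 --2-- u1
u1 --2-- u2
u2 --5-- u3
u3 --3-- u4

Arc length = 2 + 2 + 5 + 3 = 12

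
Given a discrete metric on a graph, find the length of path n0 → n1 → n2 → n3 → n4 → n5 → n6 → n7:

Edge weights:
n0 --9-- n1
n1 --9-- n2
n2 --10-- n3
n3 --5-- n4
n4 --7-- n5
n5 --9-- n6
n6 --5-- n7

Arc length = 9 + 9 + 10 + 5 + 7 + 9 + 5 = 54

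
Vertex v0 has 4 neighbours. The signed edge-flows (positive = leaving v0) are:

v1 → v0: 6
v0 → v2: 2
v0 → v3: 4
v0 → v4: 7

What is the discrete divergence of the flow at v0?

Divergence = sum of outgoing flows = (-6) + 2 + 4 + 7 = 7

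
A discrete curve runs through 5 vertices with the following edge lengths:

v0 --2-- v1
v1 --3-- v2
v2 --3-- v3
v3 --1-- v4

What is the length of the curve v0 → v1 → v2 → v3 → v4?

Arc length = 2 + 3 + 3 + 1 = 9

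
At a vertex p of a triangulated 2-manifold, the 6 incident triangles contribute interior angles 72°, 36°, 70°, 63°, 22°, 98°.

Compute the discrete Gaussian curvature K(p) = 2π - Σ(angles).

Sum of angles = 361°. K = 360° - 361° = -1° = -π/180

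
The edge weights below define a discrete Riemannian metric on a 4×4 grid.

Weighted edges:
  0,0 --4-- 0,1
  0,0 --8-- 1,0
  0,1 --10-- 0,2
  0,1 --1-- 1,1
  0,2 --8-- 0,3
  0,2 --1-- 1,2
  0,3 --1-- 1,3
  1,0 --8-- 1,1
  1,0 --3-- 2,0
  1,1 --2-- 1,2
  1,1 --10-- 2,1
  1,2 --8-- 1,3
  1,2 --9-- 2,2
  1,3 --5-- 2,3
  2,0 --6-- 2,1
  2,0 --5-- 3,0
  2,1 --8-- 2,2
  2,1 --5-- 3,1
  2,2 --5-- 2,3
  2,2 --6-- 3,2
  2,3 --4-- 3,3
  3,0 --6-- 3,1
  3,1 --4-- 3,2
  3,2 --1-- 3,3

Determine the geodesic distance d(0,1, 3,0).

Shortest path: 0,1 → 1,1 → 1,0 → 2,0 → 3,0, total weight = 17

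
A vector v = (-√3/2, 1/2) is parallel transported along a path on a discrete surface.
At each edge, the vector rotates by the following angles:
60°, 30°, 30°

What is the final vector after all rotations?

Total rotation: 60° + 30° + 30° = 120°. Final vector: (0, -1)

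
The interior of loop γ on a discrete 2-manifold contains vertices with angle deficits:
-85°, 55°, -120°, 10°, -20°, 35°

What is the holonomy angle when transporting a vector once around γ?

Holonomy = total enclosed curvature = (-85°) + 55° + (-120°) + 10° + (-20°) + 35° = -125°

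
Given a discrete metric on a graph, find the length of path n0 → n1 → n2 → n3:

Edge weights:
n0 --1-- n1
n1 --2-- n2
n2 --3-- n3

Arc length = 1 + 2 + 3 = 6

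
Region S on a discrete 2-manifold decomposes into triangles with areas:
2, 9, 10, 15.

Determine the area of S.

2 + 9 + 10 + 15 = 36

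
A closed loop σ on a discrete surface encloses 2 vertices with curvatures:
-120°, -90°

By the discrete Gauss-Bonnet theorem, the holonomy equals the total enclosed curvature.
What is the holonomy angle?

Holonomy = total enclosed curvature = (-120°) + (-90°) = -210°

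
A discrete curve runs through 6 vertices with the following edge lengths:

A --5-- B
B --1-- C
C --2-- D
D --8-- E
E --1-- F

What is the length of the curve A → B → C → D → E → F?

Arc length = 5 + 1 + 2 + 8 + 1 = 17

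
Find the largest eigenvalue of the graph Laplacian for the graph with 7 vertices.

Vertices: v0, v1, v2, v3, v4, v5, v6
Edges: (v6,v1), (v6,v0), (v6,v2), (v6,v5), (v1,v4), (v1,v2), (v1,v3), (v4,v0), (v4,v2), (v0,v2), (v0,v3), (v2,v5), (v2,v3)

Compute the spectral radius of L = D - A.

Degrees: deg(v0) = 4, deg(v1) = 4, deg(v2) = 6, deg(v3) = 3, deg(v4) = 3, deg(v5) = 2, deg(v6) = 4.
L = D − A with rows/columns ordered (v0, v1, v2, v3, v4, v5, v6):
  [ 4,  0, -1, -1, -1,  0, -1]
  [ 0,  4, -1, -1, -1,  0, -1]
  [-1, -1,  6, -1, -1, -1, -1]
  [-1, -1, -1,  3,  0,  0,  0]
  [-1, -1, -1,  0,  3,  0,  0]
  [ 0,  0, -1,  0,  0,  2, -1]
  [-1, -1, -1,  0,  0, -1,  4]
Characteristic polynomial: det(λI − L) = λ(λ² − 8λ + 11)(λ − 3)(λ − 4)²(λ − 7).
Roots: λ = 0; (λ² − 8λ + 11) = 0 ⇒ λ = 4 ± √5 ≈ 1.7639, 6.2361; (λ − 3) = 0 ⇒ λ = 3; (λ − 4) = 0 ⇒ λ = 4 (multiplicity 2); (λ − 7) = 0 ⇒ λ = 7.
(Check: the roots sum (with multiplicity) to 26, matching trace L = Σdeg = 2·13 = 26.)
Laplacian eigenvalues: [0.0, 1.7639, 3.0, 4.0, 4.0, 6.2361, 7.0]. Largest eigenvalue (spectral radius) = 7.0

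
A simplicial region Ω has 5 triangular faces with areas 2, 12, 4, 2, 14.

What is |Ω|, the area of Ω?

2 + 12 + 4 + 2 + 14 = 34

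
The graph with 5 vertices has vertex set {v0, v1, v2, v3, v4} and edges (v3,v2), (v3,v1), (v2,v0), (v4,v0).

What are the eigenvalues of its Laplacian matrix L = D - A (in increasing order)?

Degrees: deg(v0) = 2, deg(v1) = 1, deg(v2) = 2, deg(v3) = 2, deg(v4) = 1.
L = D − A with rows/columns ordered (v0, v1, v2, v3, v4):
  [ 2,  0, -1,  0, -1]
  [ 0,  1,  0, -1,  0]
  [-1,  0,  2, -1,  0]
  [ 0, -1, -1,  2,  0]
  [-1,  0,  0,  0,  1]
Characteristic polynomial: det(λI − L) = λ(λ² − 3λ + 1)(λ² − 5λ + 5).
Roots: λ = 0; (λ² − 3λ + 1) = 0 ⇒ λ = (3 ± √5)/2 ≈ 0.382, 2.618; (λ² − 5λ + 5) = 0 ⇒ λ = (5 ± √5)/2 ≈ 1.382, 3.618.
(Check: the roots sum (with multiplicity) to 8, matching trace L = Σdeg = 2·4 = 8.)
Laplacian eigenvalues (increasing order): [0.0, 0.382, 1.382, 2.618, 3.618]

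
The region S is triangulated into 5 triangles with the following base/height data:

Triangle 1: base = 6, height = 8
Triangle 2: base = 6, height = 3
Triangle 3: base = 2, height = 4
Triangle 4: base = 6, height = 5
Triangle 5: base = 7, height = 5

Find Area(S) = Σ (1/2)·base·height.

(1/2)×6×8 + (1/2)×6×3 + (1/2)×2×4 + (1/2)×6×5 + (1/2)×7×5 = 69.5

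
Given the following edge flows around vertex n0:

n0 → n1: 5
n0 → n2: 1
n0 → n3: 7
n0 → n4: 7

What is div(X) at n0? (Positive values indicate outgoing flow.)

Divergence = sum of outgoing flows = 5 + 1 + 7 + 7 = 20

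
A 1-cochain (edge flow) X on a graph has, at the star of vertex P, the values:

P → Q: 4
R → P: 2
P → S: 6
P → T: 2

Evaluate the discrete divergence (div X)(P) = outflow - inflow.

Divergence = sum of outgoing flows = 4 + (-2) + 6 + 2 = 10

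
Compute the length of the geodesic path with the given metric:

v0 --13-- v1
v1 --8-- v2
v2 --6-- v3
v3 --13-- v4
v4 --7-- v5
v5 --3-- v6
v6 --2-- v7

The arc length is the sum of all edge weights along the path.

Arc length = 13 + 8 + 6 + 13 + 7 + 3 + 2 = 52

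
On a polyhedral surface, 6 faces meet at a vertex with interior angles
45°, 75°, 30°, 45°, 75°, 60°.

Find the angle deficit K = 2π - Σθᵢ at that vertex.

Sum of angles = 330°. K = 360° - 330° = 30°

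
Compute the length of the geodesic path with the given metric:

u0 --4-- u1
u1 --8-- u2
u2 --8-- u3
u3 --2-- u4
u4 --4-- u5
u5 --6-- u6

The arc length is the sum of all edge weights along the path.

Arc length = 4 + 8 + 8 + 2 + 4 + 6 = 32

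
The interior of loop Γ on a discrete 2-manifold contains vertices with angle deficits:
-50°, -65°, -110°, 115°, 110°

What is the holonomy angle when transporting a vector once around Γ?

Holonomy = total enclosed curvature = (-50°) + (-65°) + (-110°) + 115° + 110° = 0°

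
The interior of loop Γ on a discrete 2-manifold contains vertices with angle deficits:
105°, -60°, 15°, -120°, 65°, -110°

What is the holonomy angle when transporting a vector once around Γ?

Holonomy = total enclosed curvature = 105° + (-60°) + 15° + (-120°) + 65° + (-110°) = -105°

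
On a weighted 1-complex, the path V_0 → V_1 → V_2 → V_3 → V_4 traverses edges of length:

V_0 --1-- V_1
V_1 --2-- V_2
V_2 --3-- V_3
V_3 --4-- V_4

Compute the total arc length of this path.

Arc length = 1 + 2 + 3 + 4 = 10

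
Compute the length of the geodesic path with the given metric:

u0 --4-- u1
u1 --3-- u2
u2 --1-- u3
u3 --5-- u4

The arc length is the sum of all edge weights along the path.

Arc length = 4 + 3 + 1 + 5 = 13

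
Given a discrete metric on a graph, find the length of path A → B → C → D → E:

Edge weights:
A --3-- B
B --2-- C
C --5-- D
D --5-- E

Arc length = 3 + 2 + 5 + 5 = 15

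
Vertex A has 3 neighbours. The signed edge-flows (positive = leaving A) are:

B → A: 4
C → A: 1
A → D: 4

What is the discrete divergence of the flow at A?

Divergence = sum of outgoing flows = (-4) + (-1) + 4 = -1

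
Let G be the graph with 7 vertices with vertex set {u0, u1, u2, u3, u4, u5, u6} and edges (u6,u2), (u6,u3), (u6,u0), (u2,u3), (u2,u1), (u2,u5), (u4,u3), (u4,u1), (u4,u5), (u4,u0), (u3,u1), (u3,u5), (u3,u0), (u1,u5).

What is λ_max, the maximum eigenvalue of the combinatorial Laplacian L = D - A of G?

Degrees: deg(u0) = 3, deg(u1) = 4, deg(u2) = 4, deg(u3) = 6, deg(u4) = 4, deg(u5) = 4, deg(u6) = 3.
L = D − A with rows/columns ordered (u0, u1, u2, u3, u4, u5, u6):
  [ 3,  0,  0, -1, -1,  0, -1]
  [ 0,  4, -1, -1, -1, -1,  0]
  [ 0, -1,  4, -1,  0, -1, -1]
  [-1, -1, -1,  6, -1, -1, -1]
  [-1, -1,  0, -1,  4, -1,  0]
  [ 0, -1, -1, -1, -1,  4,  0]
  [-1,  0, -1, -1,  0,  0,  3]
Characteristic polynomial: det(λI − L) = λ(λ² − 8λ + 13)(λ − 3)(λ − 5)²(λ − 7).
Roots: λ = 0; (λ² − 8λ + 13) = 0 ⇒ λ = 4 ± √3 ≈ 2.2679, 5.7321; (λ − 3) = 0 ⇒ λ = 3; (λ − 5) = 0 ⇒ λ = 5 (multiplicity 2); (λ − 7) = 0 ⇒ λ = 7.
(Check: the roots sum (with multiplicity) to 28, matching trace L = Σdeg = 2·14 = 28.)
Laplacian eigenvalues: [0.0, 2.2679, 3.0, 5.0, 5.0, 5.7321, 7.0]. Largest eigenvalue (spectral radius) = 7.0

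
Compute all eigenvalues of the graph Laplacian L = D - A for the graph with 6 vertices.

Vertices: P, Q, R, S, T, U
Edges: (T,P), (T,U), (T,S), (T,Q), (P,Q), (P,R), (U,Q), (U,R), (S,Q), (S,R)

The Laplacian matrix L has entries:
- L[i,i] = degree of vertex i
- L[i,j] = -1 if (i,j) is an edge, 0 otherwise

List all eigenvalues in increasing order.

Degrees: deg(P) = 3, deg(Q) = 4, deg(R) = 3, deg(S) = 3, deg(T) = 4, deg(U) = 3.
L = D − A with rows/columns ordered (P, Q, R, S, T, U):
  [ 3, -1, -1,  0, -1,  0]
  [-1,  4,  0, -1, -1, -1]
  [-1,  0,  3, -1,  0, -1]
  [ 0, -1, -1,  3, -1,  0]
  [-1, -1,  0, -1,  4, -1]
  [ 0, -1, -1,  0, -1,  3]
Characteristic polynomial: det(λI − L) = λ(λ − 3)³(λ − 5)(λ − 6).
Roots: λ = 0; (λ − 3) = 0 ⇒ λ = 3 (multiplicity 3); (λ − 5) = 0 ⇒ λ = 5; (λ − 6) = 0 ⇒ λ = 6.
(Check: the roots sum (with multiplicity) to 20, matching trace L = Σdeg = 2·10 = 20.)
Laplacian eigenvalues (increasing order): [0.0, 3.0, 3.0, 3.0, 5.0, 6.0]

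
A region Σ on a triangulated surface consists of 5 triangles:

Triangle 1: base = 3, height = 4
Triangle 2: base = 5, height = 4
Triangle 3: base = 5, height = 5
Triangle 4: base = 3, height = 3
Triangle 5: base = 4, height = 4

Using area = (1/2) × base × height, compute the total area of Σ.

(1/2)×3×4 + (1/2)×5×4 + (1/2)×5×5 + (1/2)×3×3 + (1/2)×4×4 = 41.0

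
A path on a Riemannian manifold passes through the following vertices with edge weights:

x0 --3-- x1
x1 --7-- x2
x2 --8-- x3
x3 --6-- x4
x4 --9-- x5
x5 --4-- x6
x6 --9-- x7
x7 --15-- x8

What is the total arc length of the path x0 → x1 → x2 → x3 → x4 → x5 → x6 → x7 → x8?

Arc length = 3 + 7 + 8 + 6 + 9 + 4 + 9 + 15 = 61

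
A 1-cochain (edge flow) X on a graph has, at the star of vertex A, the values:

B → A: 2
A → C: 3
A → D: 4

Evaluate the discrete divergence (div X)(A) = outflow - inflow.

Divergence = sum of outgoing flows = (-2) + 3 + 4 = 5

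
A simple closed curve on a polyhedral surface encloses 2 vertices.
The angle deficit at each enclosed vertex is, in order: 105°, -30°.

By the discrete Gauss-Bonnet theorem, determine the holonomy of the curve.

Holonomy = total enclosed curvature = 105° + (-30°) = 75°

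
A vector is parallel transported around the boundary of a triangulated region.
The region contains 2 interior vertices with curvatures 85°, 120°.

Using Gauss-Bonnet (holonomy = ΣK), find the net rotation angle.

Holonomy = total enclosed curvature = 85° + 120° = 205°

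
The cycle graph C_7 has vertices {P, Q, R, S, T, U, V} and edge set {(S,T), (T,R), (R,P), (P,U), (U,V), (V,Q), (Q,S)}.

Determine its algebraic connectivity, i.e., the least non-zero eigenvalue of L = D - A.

The cycle graph C_n has Laplacian eigenvalues λ_k = 2 − 2cos(2πk/n), k = 0, 1, …, n−1. Here n = 7:
k=0: 2 − 2cos(0) = 0.0; k=1: 2 − 2cos(2π/7) = 0.753; k=2: 2 − 2cos(4π/7) = 2.445; k=3: 2 − 2cos(6π/7) = 3.8019; k=4: 2 − 2cos(8π/7) = 3.8019; k=5: 2 − 2cos(10π/7) = 2.445; k=6: 2 − 2cos(12π/7) = 0.753.
Laplacian eigenvalues: [0.0, 0.753, 0.753, 2.445, 2.445, 3.8019, 3.8019]. Algebraic connectivity (smallest non-zero eigenvalue) = 0.753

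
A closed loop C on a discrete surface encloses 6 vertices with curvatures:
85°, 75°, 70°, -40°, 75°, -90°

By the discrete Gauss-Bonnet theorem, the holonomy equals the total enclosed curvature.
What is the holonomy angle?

Holonomy = total enclosed curvature = 85° + 75° + 70° + (-40°) + 75° + (-90°) = 175°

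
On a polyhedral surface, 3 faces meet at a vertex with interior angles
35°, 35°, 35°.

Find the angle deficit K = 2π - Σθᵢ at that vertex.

Sum of angles = 105°. K = 360° - 105° = 255° = 17π/12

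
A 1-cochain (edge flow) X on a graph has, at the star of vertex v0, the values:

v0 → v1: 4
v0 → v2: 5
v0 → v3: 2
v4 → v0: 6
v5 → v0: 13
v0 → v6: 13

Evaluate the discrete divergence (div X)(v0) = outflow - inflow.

Divergence = sum of outgoing flows = 4 + 5 + 2 + (-6) + (-13) + 13 = 5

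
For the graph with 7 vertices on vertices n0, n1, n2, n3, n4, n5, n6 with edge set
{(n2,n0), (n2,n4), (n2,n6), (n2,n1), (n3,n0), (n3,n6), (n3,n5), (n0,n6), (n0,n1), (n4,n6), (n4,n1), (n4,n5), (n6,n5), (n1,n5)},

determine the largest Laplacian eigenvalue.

Degrees: deg(n0) = 4, deg(n1) = 4, deg(n2) = 4, deg(n3) = 3, deg(n4) = 4, deg(n5) = 4, deg(n6) = 5.
L = D − A with rows/columns ordered (n0, n1, n2, n3, n4, n5, n6):
  [ 4, -1, -1, -1,  0,  0, -1]
  [-1,  4, -1,  0, -1, -1,  0]
  [-1, -1,  4,  0, -1,  0, -1]
  [-1,  0,  0,  3,  0, -1, -1]
  [ 0, -1, -1,  0,  4, -1, -1]
  [ 0, -1,  0, -1, -1,  4, -1]
  [-1,  0, -1, -1, -1, -1,  5]
Characteristic polynomial: det(λI − L) = λ(λ² − 8λ + 14)(λ² − 9λ + 19)(λ² − 11λ + 29).
Roots: λ = 0; (λ² − 8λ + 14) = 0 ⇒ λ = 4 ± √2 ≈ 2.5858, 5.4142; (λ² − 9λ + 19) = 0 ⇒ λ = (9 ± √5)/2 ≈ 3.382, 5.618; (λ² − 11λ + 29) = 0 ⇒ λ = (11 ± √5)/2 ≈ 4.382, 6.618.
(Check: the roots sum (with multiplicity) to 28, matching trace L = Σdeg = 2·14 = 28.)
Laplacian eigenvalues: [0.0, 2.5858, 3.382, 4.382, 5.4142, 5.618, 6.618]. Largest eigenvalue (spectral radius) = 6.618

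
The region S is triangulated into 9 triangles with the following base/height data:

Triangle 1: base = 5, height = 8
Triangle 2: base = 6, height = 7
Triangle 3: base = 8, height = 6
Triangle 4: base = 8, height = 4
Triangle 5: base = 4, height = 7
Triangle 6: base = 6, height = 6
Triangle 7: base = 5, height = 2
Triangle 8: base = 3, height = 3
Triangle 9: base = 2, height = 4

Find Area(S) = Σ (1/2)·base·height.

(1/2)×5×8 + (1/2)×6×7 + (1/2)×8×6 + (1/2)×8×4 + (1/2)×4×7 + (1/2)×6×6 + (1/2)×5×2 + (1/2)×3×3 + (1/2)×2×4 = 126.5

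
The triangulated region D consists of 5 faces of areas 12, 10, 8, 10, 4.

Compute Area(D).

12 + 10 + 8 + 10 + 4 = 44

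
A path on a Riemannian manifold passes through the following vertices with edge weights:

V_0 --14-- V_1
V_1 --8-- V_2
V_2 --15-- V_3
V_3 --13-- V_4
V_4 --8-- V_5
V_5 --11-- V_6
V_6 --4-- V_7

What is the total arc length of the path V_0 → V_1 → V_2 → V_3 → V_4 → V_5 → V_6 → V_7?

Arc length = 14 + 8 + 15 + 13 + 8 + 11 + 4 = 73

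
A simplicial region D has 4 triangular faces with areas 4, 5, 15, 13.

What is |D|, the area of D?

4 + 5 + 15 + 13 = 37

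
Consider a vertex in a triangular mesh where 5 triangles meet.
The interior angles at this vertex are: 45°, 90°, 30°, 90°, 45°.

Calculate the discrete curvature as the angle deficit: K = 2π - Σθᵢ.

Sum of angles = 300°. K = 360° - 300° = 60° = π/3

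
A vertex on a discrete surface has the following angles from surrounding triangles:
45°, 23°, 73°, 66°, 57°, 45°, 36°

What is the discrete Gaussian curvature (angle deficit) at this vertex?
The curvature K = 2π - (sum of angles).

Sum of angles = 345°. K = 360° - 345° = 15° = π/12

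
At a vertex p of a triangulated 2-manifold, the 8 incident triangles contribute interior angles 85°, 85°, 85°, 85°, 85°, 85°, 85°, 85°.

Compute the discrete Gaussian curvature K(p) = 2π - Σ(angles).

Sum of angles = 680°. K = 360° - 680° = -320°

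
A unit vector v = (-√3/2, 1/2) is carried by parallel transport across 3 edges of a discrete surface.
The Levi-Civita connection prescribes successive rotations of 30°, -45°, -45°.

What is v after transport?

Total rotation: 30° + (-45°) + (-45°) = -60°. Final vector: (0, 1)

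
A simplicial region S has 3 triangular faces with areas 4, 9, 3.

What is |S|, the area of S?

4 + 9 + 3 = 16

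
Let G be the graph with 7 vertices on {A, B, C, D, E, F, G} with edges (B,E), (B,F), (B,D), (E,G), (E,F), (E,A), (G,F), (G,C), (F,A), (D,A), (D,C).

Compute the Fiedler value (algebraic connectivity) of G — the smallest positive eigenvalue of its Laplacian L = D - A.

Degrees: deg(A) = 3, deg(B) = 3, deg(C) = 2, deg(D) = 3, deg(E) = 4, deg(F) = 4, deg(G) = 3.
L = D − A with rows/columns ordered (A, B, C, D, E, F, G):
  [ 3,  0,  0, -1, -1, -1,  0]
  [ 0,  3,  0, -1, -1, -1,  0]
  [ 0,  0,  2, -1,  0,  0, -1]
  [-1, -1, -1,  3,  0,  0,  0]
  [-1, -1,  0,  0,  4, -1, -1]
  [-1, -1,  0,  0, -1,  4, -1]
  [ 0,  0, -1,  0, -1, -1,  3]
Characteristic polynomial: det(λI − L) = λ(λ² − 6λ + 7)(λ² − 8λ + 13)(λ − 3)(λ − 5).
Roots: λ = 0; (λ² − 6λ + 7) = 0 ⇒ λ = 3 ± √2 ≈ 1.5858, 4.4142; (λ² − 8λ + 13) = 0 ⇒ λ = 4 ± √3 ≈ 2.2679, 5.7321; (λ − 3) = 0 ⇒ λ = 3; (λ − 5) = 0 ⇒ λ = 5.
(Check: the roots sum (with multiplicity) to 22, matching trace L = Σdeg = 2·11 = 22.)
Laplacian eigenvalues: [0.0, 1.5858, 2.2679, 3.0, 4.4142, 5.0, 5.7321]. Algebraic connectivity (smallest non-zero eigenvalue) = 1.5858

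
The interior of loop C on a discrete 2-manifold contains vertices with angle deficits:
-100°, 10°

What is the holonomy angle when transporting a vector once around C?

Holonomy = total enclosed curvature = (-100°) + 10° = -90°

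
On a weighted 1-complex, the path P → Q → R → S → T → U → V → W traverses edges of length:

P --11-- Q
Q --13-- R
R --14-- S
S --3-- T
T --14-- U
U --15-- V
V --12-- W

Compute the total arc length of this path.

Arc length = 11 + 13 + 14 + 3 + 14 + 15 + 12 = 82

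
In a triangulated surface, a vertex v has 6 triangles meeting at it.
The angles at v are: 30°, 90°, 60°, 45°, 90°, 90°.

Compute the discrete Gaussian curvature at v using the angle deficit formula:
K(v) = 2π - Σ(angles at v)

Sum of angles = 405°. K = 360° - 405° = -45° = -π/4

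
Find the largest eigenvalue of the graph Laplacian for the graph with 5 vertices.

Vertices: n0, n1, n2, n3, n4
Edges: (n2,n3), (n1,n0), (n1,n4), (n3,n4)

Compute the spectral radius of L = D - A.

Degrees: deg(n0) = 1, deg(n1) = 2, deg(n2) = 1, deg(n3) = 2, deg(n4) = 2.
L = D − A with rows/columns ordered (n0, n1, n2, n3, n4):
  [ 1, -1,  0,  0,  0]
  [-1,  2,  0,  0, -1]
  [ 0,  0,  1, -1,  0]
  [ 0,  0, -1,  2, -1]
  [ 0, -1,  0, -1,  2]
Characteristic polynomial: det(λI − L) = λ(λ² − 3λ + 1)(λ² − 5λ + 5).
Roots: λ = 0; (λ² − 3λ + 1) = 0 ⇒ λ = (3 ± √5)/2 ≈ 0.382, 2.618; (λ² − 5λ + 5) = 0 ⇒ λ = (5 ± √5)/2 ≈ 1.382, 3.618.
(Check: the roots sum (with multiplicity) to 8, matching trace L = Σdeg = 2·4 = 8.)
Laplacian eigenvalues: [0.0, 0.382, 1.382, 2.618, 3.618]. Largest eigenvalue (spectral radius) = 3.618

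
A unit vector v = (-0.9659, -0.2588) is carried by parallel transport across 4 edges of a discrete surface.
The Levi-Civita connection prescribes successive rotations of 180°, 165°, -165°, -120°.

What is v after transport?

Total rotation: 180° + 165° + (-165°) + (-120°) = 60°. Final vector: (-0.2588, -0.9659)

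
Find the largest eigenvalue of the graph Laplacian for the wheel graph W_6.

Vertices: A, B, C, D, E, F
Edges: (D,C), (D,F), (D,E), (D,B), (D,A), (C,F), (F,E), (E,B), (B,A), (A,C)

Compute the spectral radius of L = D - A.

The wheel W_6 is the join K_1 ∨ C_5 (a hub joined to every vertex of a cycle of length 5). For a join G ∨ H (G on p vertices, H on q vertices) the Laplacian spectrum is 0, p+q, the eigenvalues of L(G) other than one 0 each shifted by +q, and the eigenvalues of L(H) other than one 0 each shifted by +p. With G = K_1 (p = 1, nothing left after dropping its 0) and H = C_5 (q = 5, eigenvalues 2 − 2cos(2πk/5), k = 0, …, 4; drop k = 0), the spectrum of W_6 is 0, 6, and 1 + (2 − 2cos(2πk/5)) = 3 − 2cos(2πk/5) for k = 1, …, 4:
k=1: 3 − 2cos(2π/5) = 2.382; k=2: 3 − 2cos(4π/5) = 4.618; k=3: 3 − 2cos(6π/5) = 4.618; k=4: 3 − 2cos(8π/5) = 2.382.
Laplacian eigenvalues: [0.0, 2.382, 2.382, 4.618, 4.618, 6.0]. Largest eigenvalue (spectral radius) = 6.0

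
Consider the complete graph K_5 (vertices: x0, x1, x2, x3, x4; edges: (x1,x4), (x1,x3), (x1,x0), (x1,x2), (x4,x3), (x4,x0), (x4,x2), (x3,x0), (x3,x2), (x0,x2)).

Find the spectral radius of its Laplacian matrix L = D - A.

For the complete graph K_n, L = nI − J (J = all-ones matrix). J has eigenvalues n (once, eigenvector 𝟙) and 0 (multiplicity n−1), so L has eigenvalues 0 (once) and n (multiplicity n−1). Here n = 5: eigenvalue 0 once and 5 with multiplicity 4.
Laplacian eigenvalues: [0.0, 5.0, 5.0, 5.0, 5.0]. Largest eigenvalue (spectral radius) = 5.0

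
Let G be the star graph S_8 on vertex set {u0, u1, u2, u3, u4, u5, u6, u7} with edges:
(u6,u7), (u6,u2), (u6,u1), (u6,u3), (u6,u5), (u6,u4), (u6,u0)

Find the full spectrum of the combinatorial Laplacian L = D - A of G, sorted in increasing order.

The star S_8 is the complete bipartite graph K_{1,7} (one hub of degree 7, 7 leaves of degree 1). The Laplacian spectrum of K_{p,q} is 0, p (multiplicity q−1), q (multiplicity p−1), p+q. With p = 1, q = 7: 0 once, 1 with multiplicity 6, and 8 once. (Check: trace L = sum of degrees = 14 = 6·1 + 8.)
Laplacian eigenvalues (increasing order): [0.0, 1.0, 1.0, 1.0, 1.0, 1.0, 1.0, 8.0]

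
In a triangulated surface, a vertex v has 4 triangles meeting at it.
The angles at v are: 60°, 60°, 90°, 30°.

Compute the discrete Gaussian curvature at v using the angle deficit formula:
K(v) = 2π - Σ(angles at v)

Sum of angles = 240°. K = 360° - 240° = 120° = 2π/3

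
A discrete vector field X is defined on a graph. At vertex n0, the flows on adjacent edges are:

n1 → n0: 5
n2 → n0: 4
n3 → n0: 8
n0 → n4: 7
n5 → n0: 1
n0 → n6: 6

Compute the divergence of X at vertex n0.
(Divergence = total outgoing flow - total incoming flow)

Divergence = sum of outgoing flows = (-5) + (-4) + (-8) + 7 + (-1) + 6 = -5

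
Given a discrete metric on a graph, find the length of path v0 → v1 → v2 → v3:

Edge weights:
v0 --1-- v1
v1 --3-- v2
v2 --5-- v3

Arc length = 1 + 3 + 5 = 9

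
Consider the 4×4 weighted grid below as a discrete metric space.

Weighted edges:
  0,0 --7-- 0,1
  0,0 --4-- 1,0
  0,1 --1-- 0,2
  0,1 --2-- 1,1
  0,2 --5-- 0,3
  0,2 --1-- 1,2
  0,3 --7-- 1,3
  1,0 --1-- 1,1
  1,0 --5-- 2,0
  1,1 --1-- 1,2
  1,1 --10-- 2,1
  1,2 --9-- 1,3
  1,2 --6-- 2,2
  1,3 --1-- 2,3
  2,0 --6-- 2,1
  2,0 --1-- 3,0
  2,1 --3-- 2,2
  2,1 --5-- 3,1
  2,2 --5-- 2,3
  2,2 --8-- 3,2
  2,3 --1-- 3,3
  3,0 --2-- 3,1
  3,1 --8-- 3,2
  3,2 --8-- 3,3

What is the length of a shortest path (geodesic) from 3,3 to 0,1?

Shortest path: 3,3 → 2,3 → 1,3 → 1,2 → 0,2 → 0,1, total weight = 13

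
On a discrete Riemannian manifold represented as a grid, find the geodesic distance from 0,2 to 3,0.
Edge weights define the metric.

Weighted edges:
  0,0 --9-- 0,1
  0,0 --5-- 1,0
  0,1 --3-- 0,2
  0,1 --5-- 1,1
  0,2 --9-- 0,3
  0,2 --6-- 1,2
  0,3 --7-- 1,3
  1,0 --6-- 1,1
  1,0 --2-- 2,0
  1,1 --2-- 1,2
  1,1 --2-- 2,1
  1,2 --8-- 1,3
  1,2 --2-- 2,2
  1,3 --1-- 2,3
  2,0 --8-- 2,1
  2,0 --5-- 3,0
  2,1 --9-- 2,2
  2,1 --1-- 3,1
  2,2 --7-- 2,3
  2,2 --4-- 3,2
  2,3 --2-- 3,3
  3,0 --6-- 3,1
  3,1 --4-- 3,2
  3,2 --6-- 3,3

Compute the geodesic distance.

Shortest path: 0,2 → 0,1 → 1,1 → 2,1 → 3,1 → 3,0, total weight = 17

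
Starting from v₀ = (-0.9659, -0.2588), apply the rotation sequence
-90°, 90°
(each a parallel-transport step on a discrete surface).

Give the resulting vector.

Total rotation: (-90°) + 90° = 0°. Final vector: (-0.9659, -0.2588)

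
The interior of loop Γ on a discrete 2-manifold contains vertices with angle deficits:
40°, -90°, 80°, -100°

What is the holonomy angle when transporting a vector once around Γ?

Holonomy = total enclosed curvature = 40° + (-90°) + 80° + (-100°) = -70°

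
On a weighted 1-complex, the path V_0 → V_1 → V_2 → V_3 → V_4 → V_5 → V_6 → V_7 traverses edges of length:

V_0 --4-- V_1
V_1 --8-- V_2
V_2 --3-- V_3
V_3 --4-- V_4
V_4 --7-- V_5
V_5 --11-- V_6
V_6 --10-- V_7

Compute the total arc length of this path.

Arc length = 4 + 8 + 3 + 4 + 7 + 11 + 10 = 47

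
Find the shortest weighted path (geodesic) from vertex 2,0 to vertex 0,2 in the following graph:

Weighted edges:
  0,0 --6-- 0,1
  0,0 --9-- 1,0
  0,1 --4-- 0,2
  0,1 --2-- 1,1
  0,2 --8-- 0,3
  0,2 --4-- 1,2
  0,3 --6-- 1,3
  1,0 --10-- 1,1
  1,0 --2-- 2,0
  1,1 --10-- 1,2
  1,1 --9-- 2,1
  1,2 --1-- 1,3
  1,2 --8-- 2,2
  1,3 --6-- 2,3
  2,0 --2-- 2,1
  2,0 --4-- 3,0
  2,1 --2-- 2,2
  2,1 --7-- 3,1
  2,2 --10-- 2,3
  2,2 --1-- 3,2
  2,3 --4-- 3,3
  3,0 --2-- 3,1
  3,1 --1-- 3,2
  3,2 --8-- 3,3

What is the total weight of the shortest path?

Shortest path: 2,0 → 2,1 → 2,2 → 1,2 → 0,2, total weight = 16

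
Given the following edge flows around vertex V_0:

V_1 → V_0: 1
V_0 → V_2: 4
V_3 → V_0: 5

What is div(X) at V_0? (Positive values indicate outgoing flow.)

Divergence = sum of outgoing flows = (-1) + 4 + (-5) = -2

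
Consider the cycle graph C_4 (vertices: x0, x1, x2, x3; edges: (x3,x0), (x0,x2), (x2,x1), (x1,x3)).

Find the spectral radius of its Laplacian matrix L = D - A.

The cycle graph C_n has Laplacian eigenvalues λ_k = 2 − 2cos(2πk/n), k = 0, 1, …, n−1. Here n = 4:
k=0: 2 − 2cos(0) = 0.0; k=1: 2 − 2cos(π/2) = 2.0; k=2: 2 − 2cos(π) = 4.0; k=3: 2 − 2cos(3π/2) = 2.0.
Laplacian eigenvalues: [0.0, 2.0, 2.0, 4.0]. Largest eigenvalue (spectral radius) = 4.0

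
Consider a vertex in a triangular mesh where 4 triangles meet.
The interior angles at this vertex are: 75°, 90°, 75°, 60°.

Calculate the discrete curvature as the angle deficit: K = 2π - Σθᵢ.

Sum of angles = 300°. K = 360° - 300° = 60° = π/3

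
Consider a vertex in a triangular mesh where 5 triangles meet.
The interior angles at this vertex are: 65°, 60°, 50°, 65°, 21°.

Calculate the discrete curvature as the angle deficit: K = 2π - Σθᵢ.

Sum of angles = 261°. K = 360° - 261° = 99° = 11π/20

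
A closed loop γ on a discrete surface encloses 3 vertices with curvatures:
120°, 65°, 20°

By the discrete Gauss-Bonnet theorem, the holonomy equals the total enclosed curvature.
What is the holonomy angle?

Holonomy = total enclosed curvature = 120° + 65° + 20° = 205°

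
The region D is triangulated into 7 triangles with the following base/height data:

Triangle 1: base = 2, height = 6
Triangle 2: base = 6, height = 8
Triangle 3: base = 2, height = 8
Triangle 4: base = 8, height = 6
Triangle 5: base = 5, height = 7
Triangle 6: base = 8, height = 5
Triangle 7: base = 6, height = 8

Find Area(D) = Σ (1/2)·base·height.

(1/2)×2×6 + (1/2)×6×8 + (1/2)×2×8 + (1/2)×8×6 + (1/2)×5×7 + (1/2)×8×5 + (1/2)×6×8 = 123.5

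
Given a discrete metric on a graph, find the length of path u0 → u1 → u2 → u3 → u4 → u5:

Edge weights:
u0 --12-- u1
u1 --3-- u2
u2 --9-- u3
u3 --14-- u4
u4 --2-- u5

Arc length = 12 + 3 + 9 + 14 + 2 = 40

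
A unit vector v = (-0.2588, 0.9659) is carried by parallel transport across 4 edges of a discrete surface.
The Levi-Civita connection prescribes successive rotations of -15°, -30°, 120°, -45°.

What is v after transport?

Total rotation: (-15°) + (-30°) + 120° + (-45°) = 30°. Final vector: (-0.7071, 0.7071)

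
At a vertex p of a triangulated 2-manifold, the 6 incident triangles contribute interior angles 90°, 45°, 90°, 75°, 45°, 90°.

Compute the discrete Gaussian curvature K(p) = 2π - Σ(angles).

Sum of angles = 435°. K = 360° - 435° = -75°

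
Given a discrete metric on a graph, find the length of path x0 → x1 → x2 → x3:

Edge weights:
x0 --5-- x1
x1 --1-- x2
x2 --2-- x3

Arc length = 5 + 1 + 2 = 8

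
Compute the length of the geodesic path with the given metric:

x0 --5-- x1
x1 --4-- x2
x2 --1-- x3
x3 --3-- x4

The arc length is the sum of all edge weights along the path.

Arc length = 5 + 4 + 1 + 3 = 13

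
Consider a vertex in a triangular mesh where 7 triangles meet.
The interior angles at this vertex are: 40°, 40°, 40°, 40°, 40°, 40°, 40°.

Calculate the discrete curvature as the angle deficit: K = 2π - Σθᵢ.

Sum of angles = 280°. K = 360° - 280° = 80° = 4π/9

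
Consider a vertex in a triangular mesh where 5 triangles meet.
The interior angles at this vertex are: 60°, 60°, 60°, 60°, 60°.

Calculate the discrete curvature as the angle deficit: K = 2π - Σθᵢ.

Sum of angles = 300°. K = 360° - 300° = 60° = π/3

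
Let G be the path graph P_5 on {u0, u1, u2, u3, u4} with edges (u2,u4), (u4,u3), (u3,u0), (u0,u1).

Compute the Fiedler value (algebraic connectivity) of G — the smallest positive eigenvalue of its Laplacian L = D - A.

The path graph P_n has Laplacian eigenvalues λ_k = 2 − 2cos(kπ/n), k = 0, 1, …, n−1. Here n = 5:
k=0: 2 − 2cos(0) = 0.0; k=1: 2 − 2cos(π/5) = 0.382; k=2: 2 − 2cos(2π/5) = 1.382; k=3: 2 − 2cos(3π/5) = 2.618; k=4: 2 − 2cos(4π/5) = 3.618.
Laplacian eigenvalues: [0.0, 0.382, 1.382, 2.618, 3.618]. Algebraic connectivity (smallest non-zero eigenvalue) = 0.382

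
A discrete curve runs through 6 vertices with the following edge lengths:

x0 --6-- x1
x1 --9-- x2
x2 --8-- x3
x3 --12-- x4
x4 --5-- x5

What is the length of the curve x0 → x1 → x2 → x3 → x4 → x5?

Arc length = 6 + 9 + 8 + 12 + 5 = 40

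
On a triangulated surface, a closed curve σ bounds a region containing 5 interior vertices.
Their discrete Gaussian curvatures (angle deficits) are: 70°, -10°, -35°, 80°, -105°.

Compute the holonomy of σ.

Holonomy = total enclosed curvature = 70° + (-10°) + (-35°) + 80° + (-105°) = 0°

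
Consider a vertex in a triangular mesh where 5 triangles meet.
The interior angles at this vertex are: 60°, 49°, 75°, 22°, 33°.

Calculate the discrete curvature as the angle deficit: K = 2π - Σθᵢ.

Sum of angles = 239°. K = 360° - 239° = 121° = 121π/180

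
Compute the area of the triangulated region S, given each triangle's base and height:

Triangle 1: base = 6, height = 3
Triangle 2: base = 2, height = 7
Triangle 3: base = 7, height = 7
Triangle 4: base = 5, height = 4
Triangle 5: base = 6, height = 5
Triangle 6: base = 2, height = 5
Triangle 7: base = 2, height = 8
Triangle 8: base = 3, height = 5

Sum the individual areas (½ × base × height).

(1/2)×6×3 + (1/2)×2×7 + (1/2)×7×7 + (1/2)×5×4 + (1/2)×6×5 + (1/2)×2×5 + (1/2)×2×8 + (1/2)×3×5 = 86.0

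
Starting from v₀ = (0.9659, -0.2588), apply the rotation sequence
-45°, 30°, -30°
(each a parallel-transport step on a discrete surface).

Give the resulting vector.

Total rotation: (-45°) + 30° + (-30°) = -45°. Final vector: (0.5000, -0.8660)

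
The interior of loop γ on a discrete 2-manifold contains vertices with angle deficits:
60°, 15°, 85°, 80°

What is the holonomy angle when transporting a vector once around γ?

Holonomy = total enclosed curvature = 60° + 15° + 85° + 80° = 240°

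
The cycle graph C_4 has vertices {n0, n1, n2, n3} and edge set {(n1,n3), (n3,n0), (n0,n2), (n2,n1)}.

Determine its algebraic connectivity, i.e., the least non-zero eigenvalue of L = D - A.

The cycle graph C_n has Laplacian eigenvalues λ_k = 2 − 2cos(2πk/n), k = 0, 1, …, n−1. Here n = 4:
k=0: 2 − 2cos(0) = 0.0; k=1: 2 − 2cos(π/2) = 2.0; k=2: 2 − 2cos(π) = 4.0; k=3: 2 − 2cos(3π/2) = 2.0.
Laplacian eigenvalues: [0.0, 2.0, 2.0, 4.0]. Algebraic connectivity (smallest non-zero eigenvalue) = 2.0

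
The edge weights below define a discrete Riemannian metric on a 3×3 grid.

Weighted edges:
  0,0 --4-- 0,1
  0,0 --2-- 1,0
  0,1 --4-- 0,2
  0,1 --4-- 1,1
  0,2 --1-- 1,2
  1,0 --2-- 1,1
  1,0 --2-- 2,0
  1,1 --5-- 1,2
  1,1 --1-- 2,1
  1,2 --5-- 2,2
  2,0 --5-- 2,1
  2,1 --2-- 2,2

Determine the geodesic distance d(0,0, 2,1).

Shortest path: 0,0 → 1,0 → 1,1 → 2,1, total weight = 5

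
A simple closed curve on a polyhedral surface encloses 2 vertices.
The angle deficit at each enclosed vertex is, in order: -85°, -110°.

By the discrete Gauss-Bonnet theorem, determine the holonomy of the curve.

Holonomy = total enclosed curvature = (-85°) + (-110°) = -195°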